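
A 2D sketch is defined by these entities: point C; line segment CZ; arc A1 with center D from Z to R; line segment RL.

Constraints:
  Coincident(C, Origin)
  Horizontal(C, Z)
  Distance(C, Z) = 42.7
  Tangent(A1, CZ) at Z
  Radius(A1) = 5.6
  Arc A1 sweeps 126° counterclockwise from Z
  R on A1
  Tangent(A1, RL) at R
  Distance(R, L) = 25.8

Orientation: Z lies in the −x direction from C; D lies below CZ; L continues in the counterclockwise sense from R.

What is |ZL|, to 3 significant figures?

31.6

On A1, Z sits at bearing 90° from D; a 126° counterclockwise sweep puts R at bearing 216°, so R = D + 5.6·(cos 216°, sin 216°) = (-47.2, -8.89). Since A1 is tangent to RL there, DR ⟂ RL, so RL runs along (−sin 216°, cos 216°); with |RL| = 25.8, L = (-32.1, -29.8). Then |ZL| = |L − Z| = 31.6.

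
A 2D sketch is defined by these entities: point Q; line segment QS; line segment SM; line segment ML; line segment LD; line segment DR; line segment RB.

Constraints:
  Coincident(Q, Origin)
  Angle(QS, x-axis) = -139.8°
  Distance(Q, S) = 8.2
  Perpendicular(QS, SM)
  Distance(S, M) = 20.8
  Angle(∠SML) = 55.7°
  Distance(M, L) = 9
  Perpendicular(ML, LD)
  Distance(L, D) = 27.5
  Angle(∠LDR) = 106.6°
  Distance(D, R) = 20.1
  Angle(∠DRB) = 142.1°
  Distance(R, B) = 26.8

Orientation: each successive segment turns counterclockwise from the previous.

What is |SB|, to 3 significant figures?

47.4

∠LDR = 106.6° gives DR at -122° from the x-axis; with |DR| = 20.1, R = (-27.6, -22.2). ∠DRB = 142.1° gives RB at -84.2° from the x-axis; with |RB| = 26.8, B = (-24.9, -48.8). Then |SB| = |B − S| = 47.4.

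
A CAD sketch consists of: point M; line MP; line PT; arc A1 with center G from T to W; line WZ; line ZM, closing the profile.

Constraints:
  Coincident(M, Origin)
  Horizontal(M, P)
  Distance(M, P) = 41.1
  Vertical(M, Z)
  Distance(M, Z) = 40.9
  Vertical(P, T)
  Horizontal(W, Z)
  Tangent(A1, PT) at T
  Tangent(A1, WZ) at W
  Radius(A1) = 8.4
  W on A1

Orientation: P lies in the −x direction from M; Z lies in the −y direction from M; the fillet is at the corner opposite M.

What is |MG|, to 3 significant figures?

46.1

M is at the origin; MP is horizontal with |MP| = 41.1 and P on the −x side, so P = (-41.1, 0.00). MZ is vertical with |MZ| = 40.9 and Z on the −y side, so Z = (0.00, -40.9). The virtual corner opposite M is at (-41.1, -40.9). Since A1 is tangent to PT there, GT ⟂ PT and A1 meets WZ tangentially, so GW is at right angles to WZ, with radius 8.4, so the center G sits 8.4 in from both sides at G = (-32.7, -32.5). Then |MG| = |G − M| = 46.1.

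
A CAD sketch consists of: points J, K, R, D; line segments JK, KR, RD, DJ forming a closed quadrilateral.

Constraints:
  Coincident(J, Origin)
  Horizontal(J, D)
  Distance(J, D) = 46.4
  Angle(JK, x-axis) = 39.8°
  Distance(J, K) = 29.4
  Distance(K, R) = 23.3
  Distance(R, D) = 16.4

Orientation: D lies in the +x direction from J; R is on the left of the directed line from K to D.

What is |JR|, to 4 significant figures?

48.61

Checks: |KR| = 23.30 ✓; |RD| = 16.40 ✓.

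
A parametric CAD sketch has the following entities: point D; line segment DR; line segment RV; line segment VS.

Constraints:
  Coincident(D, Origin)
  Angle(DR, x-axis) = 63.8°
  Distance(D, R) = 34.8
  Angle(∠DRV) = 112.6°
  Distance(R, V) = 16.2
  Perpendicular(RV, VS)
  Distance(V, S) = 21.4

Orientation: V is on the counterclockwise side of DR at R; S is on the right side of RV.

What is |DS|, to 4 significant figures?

61.15

D is at the origin; DR runs at 63.8° with length 34.8, so R = 34.8·(cos 63.8°, sin 63.8°) = (15.36, 31.22). ∠DRV = 112.6°, so RV runs at 63.8° + (180° − 112.6°) = 131.2° from the x-axis; with |RV| = 16.2, V = R + 16.2·(cos 131.2°, sin 131.2°) = (4.694, 43.41). RV is perpendicular to VS; with |VS| = 21.4 on the right of RV, S = V + 21.4·(0.7524, 0.6587) = (20.80, 57.51). Then |DS| = |S − D| = 61.15.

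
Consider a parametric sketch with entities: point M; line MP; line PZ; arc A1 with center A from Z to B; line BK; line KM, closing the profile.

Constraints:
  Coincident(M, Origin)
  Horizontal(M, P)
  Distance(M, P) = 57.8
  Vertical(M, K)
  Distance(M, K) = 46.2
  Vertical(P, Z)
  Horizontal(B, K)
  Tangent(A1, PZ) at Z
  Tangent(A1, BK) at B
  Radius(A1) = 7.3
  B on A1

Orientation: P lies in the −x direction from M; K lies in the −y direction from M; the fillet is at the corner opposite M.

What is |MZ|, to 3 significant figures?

69.7

M is at the origin; M and P share the same y with |MP| = 57.8 and P on the −x side, so P = (-57.8, 0.00). M and K share the same x with |MK| = 46.2 and K on the −y side, so K = (0.00, -46.2). The virtual corner opposite M is at (-57.8, -46.2). The tangent condition forces AZ to be normal to PZ and the tangent condition forces AB to be normal to BK, with radius 7.3, so the center A sits 7.3 in from both sides at A = (-50.5, -38.9). That places the tangent points at Z = (-57.8, -38.9) on PZ and B = (-50.5, -46.2) on BK. Then |MZ| = |Z − M| = 69.7.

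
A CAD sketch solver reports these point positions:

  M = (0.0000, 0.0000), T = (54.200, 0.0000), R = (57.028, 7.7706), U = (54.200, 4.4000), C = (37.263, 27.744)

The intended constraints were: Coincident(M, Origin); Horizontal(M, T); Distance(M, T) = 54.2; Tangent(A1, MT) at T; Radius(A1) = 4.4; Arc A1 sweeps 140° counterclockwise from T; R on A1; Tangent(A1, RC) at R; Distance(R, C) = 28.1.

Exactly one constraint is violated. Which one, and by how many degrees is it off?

Tangent(A1, RC) at R — off by 5.30°.

M = (0.00, 0.00) ✓; M.y = 0.00, T.y = 0.00 ✓; |MT| = 54.20 ✓; ∠(UT, TM) = 90.00° ✓; |UT| = 4.400 ✓; bearing(U→R) − bearing(U→T) = 140.0° ✓; |UR| = 4.400 ✓; ∠(UR, RC) = 95.30° ✗; |RC| = 28.10 ✓.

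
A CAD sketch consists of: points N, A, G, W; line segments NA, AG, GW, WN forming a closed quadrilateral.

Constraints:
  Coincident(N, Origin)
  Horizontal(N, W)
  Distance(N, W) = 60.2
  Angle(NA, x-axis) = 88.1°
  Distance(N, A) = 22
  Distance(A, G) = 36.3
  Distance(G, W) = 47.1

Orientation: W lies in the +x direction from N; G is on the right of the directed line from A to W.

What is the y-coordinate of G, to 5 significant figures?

-11.580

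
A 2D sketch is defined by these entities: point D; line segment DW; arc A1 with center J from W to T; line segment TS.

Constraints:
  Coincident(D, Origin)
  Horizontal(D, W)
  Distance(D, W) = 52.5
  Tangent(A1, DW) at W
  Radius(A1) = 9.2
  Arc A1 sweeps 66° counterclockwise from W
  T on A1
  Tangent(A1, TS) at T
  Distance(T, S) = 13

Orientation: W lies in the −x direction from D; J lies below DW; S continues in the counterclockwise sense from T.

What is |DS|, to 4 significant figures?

68.42

On A1, W sits at bearing 90° from J; a 66° counterclockwise sweep puts T at bearing 156°, so T = J + 9.2·(cos 156°, sin 156°) = (-60.90, -5.458). A1 meets TS tangentially, so JT is at right angles to TS, so TS runs along (−sin 156°, cos 156°); with |TS| = 13.0, S = (-66.19, -17.33). Then |DS| = |S − D| = 68.42.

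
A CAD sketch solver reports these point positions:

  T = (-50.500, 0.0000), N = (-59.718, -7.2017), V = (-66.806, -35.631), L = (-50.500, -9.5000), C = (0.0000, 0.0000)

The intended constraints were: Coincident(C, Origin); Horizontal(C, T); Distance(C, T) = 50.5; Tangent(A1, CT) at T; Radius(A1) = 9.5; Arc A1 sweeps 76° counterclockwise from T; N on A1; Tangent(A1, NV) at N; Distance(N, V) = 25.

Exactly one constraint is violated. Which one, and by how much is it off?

Distance(N, V) = 25 — off by 4.30.

C = (0.00, 0.00) ✓; C.y = 0.00, T.y = 0.00 ✓; |CT| = 50.50 ✓; ∠(LT, TC) = 90.00° ✓; |LT| = 9.500 ✓; bearing(L→N) − bearing(L→T) = 76.00° ✓; |LN| = 9.500 ✓; ∠(LN, NV) = 90.00° ✓; |NV| = 29.30 ✗.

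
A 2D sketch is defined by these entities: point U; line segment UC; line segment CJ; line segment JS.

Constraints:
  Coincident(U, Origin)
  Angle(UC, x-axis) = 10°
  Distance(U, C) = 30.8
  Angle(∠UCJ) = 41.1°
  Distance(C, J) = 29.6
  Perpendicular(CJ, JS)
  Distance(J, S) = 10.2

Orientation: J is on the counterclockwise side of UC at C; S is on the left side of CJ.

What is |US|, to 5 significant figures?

11.907

∠UCJ = 41.1°, so CJ runs at 10.0° + (180° − 41.1°) = 148.90° from the x-axis; with |CJ| = 29.6, J = C + 29.6·(cos 148.90°, sin 148.90°) = (4.9866, 20.638). The perpendicularity gives JS at right angles to CJ; with |JS| = 10.2 on the left of CJ, S = J + 10.2·(-0.51653, -0.85627) = (-0.28207, 11.904). Then |US| = |S − U| = 11.907.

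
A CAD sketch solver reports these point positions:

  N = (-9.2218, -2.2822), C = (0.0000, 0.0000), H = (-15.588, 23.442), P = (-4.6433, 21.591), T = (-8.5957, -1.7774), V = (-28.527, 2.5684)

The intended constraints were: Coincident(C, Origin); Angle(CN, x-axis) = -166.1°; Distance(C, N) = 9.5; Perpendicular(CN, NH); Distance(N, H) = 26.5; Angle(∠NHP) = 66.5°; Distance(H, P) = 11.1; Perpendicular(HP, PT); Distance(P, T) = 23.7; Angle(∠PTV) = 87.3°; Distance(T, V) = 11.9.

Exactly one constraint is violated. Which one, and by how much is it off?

Distance(T, V) = 11.9 — off by 8.50.

C = (0.00, 0.00) ✓; CN at -166.1° ✓; |CN| = 9.500 ✓; ∠(CN, NH) = 90.00° ✓; |NH| = 26.50 ✓; ∠NHP = 66.50° ✓; |HP| = 11.10 ✓; ∠(HP, PT) = 90.00° ✓; |PT| = 23.70 ✓; ∠PTV = 87.30° ✓; |TV| = 20.40 ✗.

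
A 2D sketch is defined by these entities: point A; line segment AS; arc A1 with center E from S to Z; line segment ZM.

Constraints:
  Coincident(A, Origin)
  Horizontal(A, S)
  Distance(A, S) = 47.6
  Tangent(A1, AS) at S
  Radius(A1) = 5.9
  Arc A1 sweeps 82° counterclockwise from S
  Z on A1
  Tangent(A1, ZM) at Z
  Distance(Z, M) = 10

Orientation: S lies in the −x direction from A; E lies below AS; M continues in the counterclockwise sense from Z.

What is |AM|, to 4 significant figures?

56.84

On A1, S sits at bearing 90° from E; an 82° counterclockwise sweep puts Z at bearing 172°, so Z = E + 5.9·(cos 172°, sin 172°) = (-53.44, -5.079). The tangent condition forces EZ to be normal to ZM, so ZM runs along (−sin 172°, cos 172°); with |ZM| = 10.0, M = (-54.83, -14.98). Then |AM| = |M − A| = 56.84.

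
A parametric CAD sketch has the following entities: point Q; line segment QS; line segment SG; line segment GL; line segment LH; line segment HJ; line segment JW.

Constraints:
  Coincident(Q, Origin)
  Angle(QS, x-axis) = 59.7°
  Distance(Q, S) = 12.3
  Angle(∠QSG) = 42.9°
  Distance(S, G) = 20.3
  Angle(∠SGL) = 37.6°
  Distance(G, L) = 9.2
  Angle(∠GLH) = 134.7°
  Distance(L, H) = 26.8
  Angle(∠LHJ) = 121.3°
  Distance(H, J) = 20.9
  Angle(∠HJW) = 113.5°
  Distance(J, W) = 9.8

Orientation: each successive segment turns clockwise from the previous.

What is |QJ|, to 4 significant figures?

40.08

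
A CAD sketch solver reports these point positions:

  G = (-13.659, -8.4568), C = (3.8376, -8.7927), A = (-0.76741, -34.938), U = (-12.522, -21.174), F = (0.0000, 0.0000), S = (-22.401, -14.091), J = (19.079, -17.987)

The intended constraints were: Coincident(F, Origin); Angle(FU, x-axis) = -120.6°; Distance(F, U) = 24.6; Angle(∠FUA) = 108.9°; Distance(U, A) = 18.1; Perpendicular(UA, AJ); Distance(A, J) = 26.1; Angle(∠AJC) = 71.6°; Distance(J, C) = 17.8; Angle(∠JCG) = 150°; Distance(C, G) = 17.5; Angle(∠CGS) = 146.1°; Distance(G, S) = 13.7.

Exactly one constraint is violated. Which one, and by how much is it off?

Distance(G, S) = 13.7 — off by 3.30.

F = (0.00, 0.00) ✓; FU at -120.6° ✓; |FU| = 24.60 ✓; ∠FUA = 108.9° ✓; |UA| = 18.10 ✓; ∠(UA, AJ) = 90.00° ✓; |AJ| = 26.10 ✓; ∠AJC = 71.60° ✓; |JC| = 17.80 ✓; ∠JCG = 150.0° ✓; |CG| = 17.50 ✓; ∠CGS = 146.1° ✓; |GS| = 10.40 ✗.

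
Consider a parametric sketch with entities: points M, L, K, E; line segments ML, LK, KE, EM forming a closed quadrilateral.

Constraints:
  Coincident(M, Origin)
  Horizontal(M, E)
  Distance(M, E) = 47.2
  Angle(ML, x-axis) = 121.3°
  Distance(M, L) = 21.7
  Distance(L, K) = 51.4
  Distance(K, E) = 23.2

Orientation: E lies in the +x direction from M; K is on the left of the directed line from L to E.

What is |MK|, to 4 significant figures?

45.68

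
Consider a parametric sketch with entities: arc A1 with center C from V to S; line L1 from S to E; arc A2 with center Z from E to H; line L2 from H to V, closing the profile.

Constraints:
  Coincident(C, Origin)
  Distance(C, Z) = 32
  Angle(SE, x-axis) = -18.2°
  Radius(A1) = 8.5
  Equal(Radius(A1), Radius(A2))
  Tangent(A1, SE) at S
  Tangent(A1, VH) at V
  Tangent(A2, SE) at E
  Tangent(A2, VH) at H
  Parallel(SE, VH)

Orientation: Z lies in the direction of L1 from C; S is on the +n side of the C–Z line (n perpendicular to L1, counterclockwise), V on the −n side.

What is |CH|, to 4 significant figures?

33.11

The slot axis is L1's direction at -18.2°, so u = (cos -18.2°, sin -18.2°) = (0.9500, -0.3123) and n = (−sin -18.2°, cos -18.2°) = (0.3123, 0.9500). C is at the origin and Z lies 32.0 along u from C, so Z = 32.0·u = (30.40, -9.995). Tangency of A1 to both parallel lines with radius 8.5 puts S and V at C ± 8.5·n: S = (2.655, 8.075), V = (-2.655, -8.075). Equal radii place E and H the same way about Z: E = Z + 8.5·n = (33.05, -1.920), H = Z − 8.5·n = (27.74, -18.07). Then |CH| = |H − C| = 33.11.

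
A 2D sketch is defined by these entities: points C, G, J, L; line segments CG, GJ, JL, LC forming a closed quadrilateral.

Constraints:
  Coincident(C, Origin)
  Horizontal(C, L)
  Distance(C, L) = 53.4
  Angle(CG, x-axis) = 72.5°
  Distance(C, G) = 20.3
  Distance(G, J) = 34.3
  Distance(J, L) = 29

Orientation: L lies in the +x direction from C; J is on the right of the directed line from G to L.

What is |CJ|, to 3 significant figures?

27.2

C is at the origin; CL is horizontal with |CL| = 53.4 and L in +x, so L = (53.4, 0). CG runs at 72.5° with |CG| = 20.3, so G = (6.10, 19.4). J is determined by |GJ| = 34.3 and |JL| = 29.0 together: it lies at the intersection of circle(G, 34.3) and circle(L, 29.0). With |GL| = 51.1, the foot of the radical line on GL is 28.8 from G and the perpendicular offset is √(34.3² − 28.8²) = 18.6. Taking the right-of-GL solution: J = (25.8, -8.75).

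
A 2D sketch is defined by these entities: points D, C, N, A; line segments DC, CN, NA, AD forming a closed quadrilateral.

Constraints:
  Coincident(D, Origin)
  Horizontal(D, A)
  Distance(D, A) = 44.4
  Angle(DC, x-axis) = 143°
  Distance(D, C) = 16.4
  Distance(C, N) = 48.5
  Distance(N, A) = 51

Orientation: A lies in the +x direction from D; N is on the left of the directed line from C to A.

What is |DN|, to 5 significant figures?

49.374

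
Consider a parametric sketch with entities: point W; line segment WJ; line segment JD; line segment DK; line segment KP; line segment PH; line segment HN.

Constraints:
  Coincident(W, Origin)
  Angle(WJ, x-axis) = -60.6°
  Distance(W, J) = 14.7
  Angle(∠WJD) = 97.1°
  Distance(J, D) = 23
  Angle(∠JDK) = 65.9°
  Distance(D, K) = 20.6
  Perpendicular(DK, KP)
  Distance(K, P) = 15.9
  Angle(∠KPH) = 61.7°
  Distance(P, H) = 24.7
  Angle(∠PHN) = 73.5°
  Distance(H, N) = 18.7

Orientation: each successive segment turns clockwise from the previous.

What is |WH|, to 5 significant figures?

27.594

The perpendicularity gives KP at right angles to DK, so KP runs at 12.400°; with |KP| = 15.9, P = (-0.16688, -2.9540). ∠KPH = 61.7° gives PH at -105.90° from the x-axis; with |PH| = 24.7, H = (-6.9337, -26.709). Then |WH| = |H − W| = 27.594.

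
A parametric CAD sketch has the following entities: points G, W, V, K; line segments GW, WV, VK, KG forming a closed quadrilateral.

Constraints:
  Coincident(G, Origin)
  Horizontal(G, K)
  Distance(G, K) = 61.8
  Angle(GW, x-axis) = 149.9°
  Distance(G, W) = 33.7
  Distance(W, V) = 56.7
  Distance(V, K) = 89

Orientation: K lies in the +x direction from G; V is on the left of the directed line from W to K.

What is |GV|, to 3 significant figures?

65.0

G is at the origin; GK is horizontal with |GK| = 61.8 and K in +x, so K = (61.8, 0). GW runs at 149.9° with |GW| = 33.7, so W = (-29.2, 16.9). V is determined by |WV| = 56.7 and |VK| = 89.0 together: it lies at the intersection of circle(W, 56.7) and circle(K, 89.0). With |WK| = 92.5, the foot of the radical line on WK is 20.8 from W and the perpendicular offset is √(56.7² − 20.8²) = 52.7. Taking the left-of-WK solution: V = (0.950, 64.9).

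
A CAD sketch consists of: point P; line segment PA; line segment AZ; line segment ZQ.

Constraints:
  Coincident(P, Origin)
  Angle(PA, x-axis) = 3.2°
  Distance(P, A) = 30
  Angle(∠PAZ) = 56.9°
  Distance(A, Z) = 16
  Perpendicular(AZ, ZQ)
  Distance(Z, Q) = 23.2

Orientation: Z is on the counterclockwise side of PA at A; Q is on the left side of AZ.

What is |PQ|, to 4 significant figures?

1.969

P is at the origin; PA runs at 3.2° with length 30.0, so A = 30.0·(cos 3.2°, sin 3.2°) = (29.95, 1.675). ∠PAZ = 56.9°, so AZ runs at 3.2° + (180° − 56.9°) = 126.3° from the x-axis; with |AZ| = 16.0, Z = A + 16.0·(cos 126.3°, sin 126.3°) = (20.48, 14.57). The perpendicularity gives ZQ at right angles to AZ; with |ZQ| = 23.2 on the left of AZ, Q = Z + 23.2·(-0.8059, -0.5920) = (1.783, 0.8348). Then |PQ| = |Q − P| = 1.969.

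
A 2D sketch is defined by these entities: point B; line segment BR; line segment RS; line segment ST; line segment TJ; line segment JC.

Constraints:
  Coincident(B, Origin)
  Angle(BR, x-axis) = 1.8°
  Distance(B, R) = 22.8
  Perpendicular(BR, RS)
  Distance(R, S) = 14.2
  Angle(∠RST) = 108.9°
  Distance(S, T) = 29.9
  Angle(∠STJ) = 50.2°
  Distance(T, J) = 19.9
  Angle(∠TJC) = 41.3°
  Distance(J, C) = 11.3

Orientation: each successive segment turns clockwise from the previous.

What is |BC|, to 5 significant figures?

16.827

B is at the origin; BR runs at 1.8° with length 22.8, so R = (22.789, 0.71617). BR ⟂ RS, so RS runs at -88.200°; with |RS| = 14.2, S = (23.235, -13.477). ∠RST = 108.9° gives ST at -159.30° from the x-axis; with |ST| = 29.9, T = (-4.7350, -24.046). ∠STJ = 50.2° gives TJ at 70.900° from the x-axis; with |TJ| = 19.9, J = (1.7766, -5.2412). ∠TJC = 41.3° gives JC at -67.800° from the x-axis; with |JC| = 11.3, C = (6.0462, -15.704). Then |BC| = |C − B| = 16.827.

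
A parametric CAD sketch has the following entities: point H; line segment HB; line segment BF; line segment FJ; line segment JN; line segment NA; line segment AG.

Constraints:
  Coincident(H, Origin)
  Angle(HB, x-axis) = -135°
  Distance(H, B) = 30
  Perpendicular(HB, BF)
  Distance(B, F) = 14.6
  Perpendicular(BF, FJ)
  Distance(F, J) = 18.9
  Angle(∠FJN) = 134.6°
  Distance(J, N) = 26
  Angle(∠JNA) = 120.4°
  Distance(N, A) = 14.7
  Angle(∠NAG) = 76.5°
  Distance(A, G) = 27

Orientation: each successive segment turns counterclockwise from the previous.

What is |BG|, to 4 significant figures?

10.95

H is at the origin; HB runs at -135.0° with length 30.0, so B = (-21.21, -21.21). HB ⟂ BF, so BF runs at -45.00°; with |BF| = 14.6, F = (-10.89, -31.54). BF is perpendicular to FJ, so FJ runs at 45.00°; with |FJ| = 18.9, J = (2.475, -18.17). ∠FJN = 134.6° gives JN at 90.40° from the x-axis; with |JN| = 26.0, N = (2.293, 7.827). ∠JNA = 120.4° gives NA at 150.0° from the x-axis; with |NA| = 14.7, A = (-10.44, 15.18). ∠NAG = 76.5° gives AG at -106.5° from the x-axis; with |AG| = 27.0, G = (-18.11, -10.71). Then |BG| = |G − B| = 10.95.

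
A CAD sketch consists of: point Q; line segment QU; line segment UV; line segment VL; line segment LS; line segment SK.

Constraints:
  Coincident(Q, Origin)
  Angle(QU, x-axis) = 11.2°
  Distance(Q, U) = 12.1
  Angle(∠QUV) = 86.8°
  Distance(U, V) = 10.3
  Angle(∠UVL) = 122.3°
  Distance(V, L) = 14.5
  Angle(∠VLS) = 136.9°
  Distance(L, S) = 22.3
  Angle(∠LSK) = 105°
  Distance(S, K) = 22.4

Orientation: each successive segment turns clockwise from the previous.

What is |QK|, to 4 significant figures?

25.42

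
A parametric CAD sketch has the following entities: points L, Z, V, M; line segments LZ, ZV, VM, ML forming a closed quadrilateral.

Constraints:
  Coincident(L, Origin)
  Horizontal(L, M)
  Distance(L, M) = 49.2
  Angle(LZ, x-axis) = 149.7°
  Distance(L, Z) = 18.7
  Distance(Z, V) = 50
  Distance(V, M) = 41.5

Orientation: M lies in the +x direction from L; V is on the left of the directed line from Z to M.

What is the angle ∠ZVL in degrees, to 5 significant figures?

21.780°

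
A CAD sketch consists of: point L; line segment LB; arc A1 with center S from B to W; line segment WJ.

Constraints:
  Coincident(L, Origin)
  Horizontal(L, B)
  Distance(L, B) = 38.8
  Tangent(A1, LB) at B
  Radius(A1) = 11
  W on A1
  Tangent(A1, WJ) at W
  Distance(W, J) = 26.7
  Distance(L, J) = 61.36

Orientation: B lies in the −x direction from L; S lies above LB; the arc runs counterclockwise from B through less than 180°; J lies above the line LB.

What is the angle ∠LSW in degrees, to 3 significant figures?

56.5°

L is at the origin; LB is horizontal with |LB| = 38.8 and B on the −x side, so B = (-38.8, 0.00). Tangency of A1 to LB means the radius SB is perpendicular to LB, so S = B + (0, 11) = (-38.8, 11.0). Since SW ⟂ WJ (tangency), |SJ| = √(11.0² + 26.7²) = 28.9 regardless of where W sits on A1. So J lies on both circle(L, 61.36) and circle(S, 28.9); the above-LB intersection is J = (-47.8, 38.4). W is the foot of the tangent from J: W = (-30.5, 18.2).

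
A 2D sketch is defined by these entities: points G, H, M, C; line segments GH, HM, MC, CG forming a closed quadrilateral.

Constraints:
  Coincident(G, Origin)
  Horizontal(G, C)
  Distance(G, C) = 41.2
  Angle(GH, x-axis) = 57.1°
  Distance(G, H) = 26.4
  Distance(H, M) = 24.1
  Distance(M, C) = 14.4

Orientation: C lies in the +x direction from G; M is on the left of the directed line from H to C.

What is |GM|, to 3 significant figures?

39.4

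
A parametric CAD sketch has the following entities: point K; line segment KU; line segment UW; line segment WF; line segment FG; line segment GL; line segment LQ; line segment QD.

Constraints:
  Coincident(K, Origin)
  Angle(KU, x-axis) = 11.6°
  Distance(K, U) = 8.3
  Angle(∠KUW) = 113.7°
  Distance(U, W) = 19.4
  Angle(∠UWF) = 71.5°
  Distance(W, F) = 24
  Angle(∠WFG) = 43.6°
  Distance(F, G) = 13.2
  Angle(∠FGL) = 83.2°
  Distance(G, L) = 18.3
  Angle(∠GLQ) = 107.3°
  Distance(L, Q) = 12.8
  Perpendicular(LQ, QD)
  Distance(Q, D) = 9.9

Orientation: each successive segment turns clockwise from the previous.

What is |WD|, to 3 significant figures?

21.5

∠GLQ = 107.3° gives LQ at -109° from the x-axis; with |LQ| = 12.8, Q = (13.4, -32.6). LQ ⟂ QD, so QD runs at 161°; with |QD| = 9.9, D = (4.07, -29.3). Then |WD| = |D − W| = 21.5.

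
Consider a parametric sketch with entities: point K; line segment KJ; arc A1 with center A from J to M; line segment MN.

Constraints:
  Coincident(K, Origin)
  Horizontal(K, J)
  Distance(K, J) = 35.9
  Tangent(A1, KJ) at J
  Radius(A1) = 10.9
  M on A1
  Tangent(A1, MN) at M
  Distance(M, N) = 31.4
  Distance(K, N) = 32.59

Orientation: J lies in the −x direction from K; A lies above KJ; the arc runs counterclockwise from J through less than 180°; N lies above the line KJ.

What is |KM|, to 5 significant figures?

27.237

K is at the origin; KJ is horizontal with |KJ| = 35.9 and J on the −x side, so J = (-35.900, 0.0000). Tangency of A1 to KJ means the radius AJ is perpendicular to KJ, so A = J + (0, 10.9) = (-35.900, 10.900). Since AM ⟂ MN (tangency), |AN| = √(10.9² + 31.4²) = 33.238 regardless of where M sits on A1. So N lies on both circle(K, 32.59) and circle(A, 33.238); the above-KJ intersection is N = (-9.5499, 31.159). M is the foot of the tangent from N: M = (-26.790, 4.9154).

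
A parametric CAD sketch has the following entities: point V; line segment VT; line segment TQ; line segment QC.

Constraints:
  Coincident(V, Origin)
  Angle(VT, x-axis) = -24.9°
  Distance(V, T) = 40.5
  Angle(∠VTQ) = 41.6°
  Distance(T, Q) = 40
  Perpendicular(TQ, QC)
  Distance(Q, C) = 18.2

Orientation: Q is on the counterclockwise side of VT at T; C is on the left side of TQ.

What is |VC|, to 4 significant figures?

13.03

∠VTQ = 41.6°, so TQ runs at -24.9° + (180° − 41.6°) = 113.5° from the x-axis; with |TQ| = 40.0, Q = T + 40.0·(cos 113.5°, sin 113.5°) = (20.79, 19.63). The perpendicularity gives QC at right angles to TQ; with |QC| = 18.2 on the left of TQ, C = Q + 18.2·(-0.9171, -0.3987) = (4.095, 12.37). Then |VC| = |C − V| = 13.03.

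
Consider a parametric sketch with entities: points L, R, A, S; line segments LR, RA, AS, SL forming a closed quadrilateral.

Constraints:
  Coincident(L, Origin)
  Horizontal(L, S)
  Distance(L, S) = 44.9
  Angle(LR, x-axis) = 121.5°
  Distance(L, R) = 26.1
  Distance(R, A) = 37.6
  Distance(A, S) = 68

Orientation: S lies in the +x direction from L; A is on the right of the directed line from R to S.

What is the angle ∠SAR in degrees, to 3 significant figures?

65.6°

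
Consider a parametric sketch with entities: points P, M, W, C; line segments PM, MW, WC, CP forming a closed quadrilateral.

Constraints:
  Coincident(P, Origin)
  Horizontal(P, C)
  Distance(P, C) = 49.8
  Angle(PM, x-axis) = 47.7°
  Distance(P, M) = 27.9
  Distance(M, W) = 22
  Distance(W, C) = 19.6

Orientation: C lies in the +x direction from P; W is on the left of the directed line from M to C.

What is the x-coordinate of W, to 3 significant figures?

40.5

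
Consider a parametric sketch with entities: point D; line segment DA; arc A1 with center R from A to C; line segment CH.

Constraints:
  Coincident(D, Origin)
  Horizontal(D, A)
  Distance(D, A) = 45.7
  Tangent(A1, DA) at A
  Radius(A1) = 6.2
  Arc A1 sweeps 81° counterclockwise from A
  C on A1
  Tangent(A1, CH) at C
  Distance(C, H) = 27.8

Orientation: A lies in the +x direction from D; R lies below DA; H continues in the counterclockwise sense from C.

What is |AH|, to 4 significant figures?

34.32

D is at the origin; D and A share the same y with |DA| = 45.7 and A on the +x side, so A = (45.70, 0.000). A1 meets DA tangentially, so RA is at right angles to DA, so R = A + (0, -6.2) = (45.70, -6.200). On A1, A sits at bearing 90° from R; an 81° counterclockwise sweep puts C at bearing 171°, so C = R + 6.2·(cos 171°, sin 171°) = (39.58, -5.230). Tangency of A1 to CH means the radius RC is perpendicular to CH, so CH runs along (−sin 171°, cos 171°); with |CH| = 27.8, H = (35.23, -32.69). Then |AH| = |H − A| = 34.32.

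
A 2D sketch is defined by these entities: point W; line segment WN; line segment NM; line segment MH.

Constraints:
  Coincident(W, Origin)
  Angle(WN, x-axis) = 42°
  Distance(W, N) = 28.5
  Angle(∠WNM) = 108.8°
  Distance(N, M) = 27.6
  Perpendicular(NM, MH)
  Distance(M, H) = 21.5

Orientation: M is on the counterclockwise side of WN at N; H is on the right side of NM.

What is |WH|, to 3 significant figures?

60.9

W is at the origin; WN runs at 42.0° with length 28.5, so N = 28.5·(cos 42.0°, sin 42.0°) = (21.2, 19.1). ∠WNM = 108.8°, so NM runs at 42.0° + (180° − 108.8°) = 113° from the x-axis; with |NM| = 27.6, M = N + 27.6·(cos 113°, sin 113°) = (10.3, 44.4). The perpendicularity gives MH at right angles to NM; with |MH| = 21.5 on the right of NM, H = M + 21.5·(0.919, 0.394) = (30.1, 52.9). Then |WH| = |H − W| = 60.9.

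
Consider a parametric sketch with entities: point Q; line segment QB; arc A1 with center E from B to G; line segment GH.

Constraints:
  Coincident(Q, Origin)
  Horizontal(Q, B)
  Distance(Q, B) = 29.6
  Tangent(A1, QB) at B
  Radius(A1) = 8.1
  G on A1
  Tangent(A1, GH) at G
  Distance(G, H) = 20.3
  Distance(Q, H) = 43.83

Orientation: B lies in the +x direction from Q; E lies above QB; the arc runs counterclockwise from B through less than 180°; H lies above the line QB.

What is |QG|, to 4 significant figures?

38.79

Checks: Q.y = 0.00, B.y = 0.00 ✓; |EG| = 8.100 ✓; ∠(EG, GH) = 90.00° ✓; |GH| = 20.30 ✓; |QH| = 43.83 ✓.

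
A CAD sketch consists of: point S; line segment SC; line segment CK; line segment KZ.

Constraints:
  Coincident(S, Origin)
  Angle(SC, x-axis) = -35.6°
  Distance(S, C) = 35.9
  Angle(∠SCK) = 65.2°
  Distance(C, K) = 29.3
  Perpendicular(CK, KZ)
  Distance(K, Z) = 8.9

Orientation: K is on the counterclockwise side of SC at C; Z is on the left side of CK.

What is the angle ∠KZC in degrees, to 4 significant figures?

73.10°

S is at the origin; SC runs at -35.6° with length 35.9, so C = 35.9·(cos -35.6°, sin -35.6°) = (29.19, -20.90). ∠SCK = 65.2°, so CK runs at -35.6° + (180° − 65.2°) = 79.20° from the x-axis; with |CK| = 29.3, K = C + 29.3·(cos 79.20°, sin 79.20°) = (34.68, 7.883). The perpendicularity gives KZ at right angles to CK; with |KZ| = 8.9 on the left of CK, Z = K + 8.9·(-0.9823, 0.1874) = (25.94, 9.550). Then cos ∠KZC = ZK·ZC / (|ZK||ZC|), giving 73.10°.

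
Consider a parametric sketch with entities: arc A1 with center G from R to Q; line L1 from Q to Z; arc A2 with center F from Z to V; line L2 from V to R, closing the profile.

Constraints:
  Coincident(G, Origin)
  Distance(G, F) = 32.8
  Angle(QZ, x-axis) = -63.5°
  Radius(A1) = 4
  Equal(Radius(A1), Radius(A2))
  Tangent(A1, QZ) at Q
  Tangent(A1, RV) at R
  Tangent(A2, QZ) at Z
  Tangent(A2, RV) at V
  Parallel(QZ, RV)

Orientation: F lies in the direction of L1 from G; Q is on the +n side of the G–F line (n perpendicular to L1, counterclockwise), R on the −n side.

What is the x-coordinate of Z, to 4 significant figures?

18.22

The slot axis is L1's direction at -63.5°, so u = (cos -63.5°, sin -63.5°) = (0.4462, -0.8949) and n = (−sin -63.5°, cos -63.5°) = (0.8949, 0.4462). G is at the origin and F lies 32.8 along u from G, so F = 32.8·u = (14.64, -29.35). Tangency of A1 to both parallel lines with radius 4.0 puts Q and R at G ± 4.0·n: Q = (3.580, 1.785), R = (-3.580, -1.785). Equal radii place Z and V the same way about F: Z = F + 4.0·n = (18.22, -27.57), V = F − 4.0·n = (11.06, -31.14). So Z.x = 18.22.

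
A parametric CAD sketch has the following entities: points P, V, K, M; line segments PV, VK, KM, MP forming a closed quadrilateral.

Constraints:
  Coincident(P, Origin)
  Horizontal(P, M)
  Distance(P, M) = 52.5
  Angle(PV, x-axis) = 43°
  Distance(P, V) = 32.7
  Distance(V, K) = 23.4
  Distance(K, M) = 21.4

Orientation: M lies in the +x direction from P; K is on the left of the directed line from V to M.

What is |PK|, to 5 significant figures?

51.618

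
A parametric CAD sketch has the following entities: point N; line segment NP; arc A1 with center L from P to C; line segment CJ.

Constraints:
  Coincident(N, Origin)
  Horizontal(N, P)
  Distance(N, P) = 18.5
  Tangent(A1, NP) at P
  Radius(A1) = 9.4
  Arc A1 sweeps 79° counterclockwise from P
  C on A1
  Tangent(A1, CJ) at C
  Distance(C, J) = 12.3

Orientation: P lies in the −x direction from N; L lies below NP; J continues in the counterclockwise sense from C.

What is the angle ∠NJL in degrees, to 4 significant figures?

8.411°

N is at the origin; NP is horizontal with |NP| = 18.5 and P on the −x side, so P = (-18.50, 0.000). Since A1 is tangent to NP there, LP ⟂ NP, so L = P + (0, -9.4) = (-18.50, -9.400). On A1, P sits at bearing 90° from L; a 79° counterclockwise sweep puts C at bearing 169°, so C = L + 9.4·(cos 169°, sin 169°) = (-27.73, -7.606). The tangent condition forces LC to be normal to CJ, so CJ runs along (−sin 169°, cos 169°); with |CJ| = 12.3, J = (-30.07, -19.68). Then cos ∠NJL = JN·JL / (|JN||JL|), giving 8.411°.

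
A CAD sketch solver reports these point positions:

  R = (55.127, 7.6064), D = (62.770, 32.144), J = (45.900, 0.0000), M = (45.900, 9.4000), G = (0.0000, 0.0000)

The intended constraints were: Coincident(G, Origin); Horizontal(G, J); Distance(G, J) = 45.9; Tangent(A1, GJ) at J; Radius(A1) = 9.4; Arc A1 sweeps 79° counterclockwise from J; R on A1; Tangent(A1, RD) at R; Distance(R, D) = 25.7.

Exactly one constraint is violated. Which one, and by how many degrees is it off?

Tangent(A1, RD) at R — off by 6.30°.

G = (0.00, 0.00) ✓; G.y = 0.00, J.y = 0.00 ✓; |GJ| = 45.90 ✓; ∠(MJ, JG) = 90.00° ✓; |MJ| = 9.400 ✓; bearing(M→R) − bearing(M→J) = 79.00° ✓; |MR| = 9.400 ✓; ∠(MR, RD) = 96.30° ✗; |RD| = 25.70 ✓.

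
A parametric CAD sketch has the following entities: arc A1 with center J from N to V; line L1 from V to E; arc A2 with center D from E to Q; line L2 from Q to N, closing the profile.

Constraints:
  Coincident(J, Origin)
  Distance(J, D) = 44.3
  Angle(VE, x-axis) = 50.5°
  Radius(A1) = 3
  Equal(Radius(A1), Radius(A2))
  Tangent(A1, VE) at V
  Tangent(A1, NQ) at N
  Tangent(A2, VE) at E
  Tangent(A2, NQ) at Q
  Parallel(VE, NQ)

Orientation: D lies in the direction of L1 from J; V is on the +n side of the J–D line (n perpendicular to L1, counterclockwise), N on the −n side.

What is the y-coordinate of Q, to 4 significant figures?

32.27

Tangency of A1 to both parallel lines with radius 3.0 puts V and N at J ± 3.0·n: V = (-2.315, 1.908), N = (2.315, -1.908). Equal radii place E and Q the same way about D: E = D + 3.0·n = (25.86, 36.09), Q = D − 3.0·n = (30.49, 32.27). So Q.y = 32.27.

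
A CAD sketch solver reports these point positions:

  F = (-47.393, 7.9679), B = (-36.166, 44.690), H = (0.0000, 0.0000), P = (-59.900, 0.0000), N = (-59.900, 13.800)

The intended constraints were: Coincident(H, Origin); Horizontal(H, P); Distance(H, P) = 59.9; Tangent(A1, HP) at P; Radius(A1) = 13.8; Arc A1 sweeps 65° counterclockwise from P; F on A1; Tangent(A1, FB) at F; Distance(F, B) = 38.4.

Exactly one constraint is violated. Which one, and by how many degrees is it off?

Tangent(A1, FB) at F — off by 8.00°.

H = (0.00, 0.00) ✓; H.y = 0.00, P.y = 0.00 ✓; |HP| = 59.90 ✓; ∠(NP, PH) = 90.00° ✓; |NP| = 13.80 ✓; bearing(N→F) − bearing(N→P) = 65.00° ✓; |NF| = 13.80 ✓; ∠(NF, FB) = 82.00° ✗; |FB| = 38.40 ✓.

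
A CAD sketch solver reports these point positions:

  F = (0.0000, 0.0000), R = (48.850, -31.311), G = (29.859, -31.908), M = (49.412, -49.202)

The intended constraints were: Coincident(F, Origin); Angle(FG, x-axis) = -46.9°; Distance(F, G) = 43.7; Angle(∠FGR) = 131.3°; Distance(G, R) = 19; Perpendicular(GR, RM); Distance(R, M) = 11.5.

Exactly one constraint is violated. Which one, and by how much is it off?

Distance(R, M) = 11.5 — off by 6.40.

F = (0.00, 0.00) ✓; FG at -46.90° ✓; |FG| = 43.70 ✓; ∠FGR = 131.3° ✓; |GR| = 19.00 ✓; ∠(GR, RM) = 90.00° ✓; |RM| = 17.90 ✗.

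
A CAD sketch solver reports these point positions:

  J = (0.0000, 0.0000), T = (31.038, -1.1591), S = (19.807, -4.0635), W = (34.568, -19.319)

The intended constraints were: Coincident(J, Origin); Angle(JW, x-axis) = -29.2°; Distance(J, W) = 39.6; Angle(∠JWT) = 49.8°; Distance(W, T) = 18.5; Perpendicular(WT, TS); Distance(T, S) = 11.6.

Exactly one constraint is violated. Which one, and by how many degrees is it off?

Perpendicular(WT, TS) — off by 3.50°.

J = (0.00, 0.00) ✓; JW at -29.20° ✓; |JW| = 39.60 ✓; ∠JWT = 49.80° ✓; |WT| = 18.50 ✓; ∠(WT, TS) = 93.50° ✗; |TS| = 11.60 ✓.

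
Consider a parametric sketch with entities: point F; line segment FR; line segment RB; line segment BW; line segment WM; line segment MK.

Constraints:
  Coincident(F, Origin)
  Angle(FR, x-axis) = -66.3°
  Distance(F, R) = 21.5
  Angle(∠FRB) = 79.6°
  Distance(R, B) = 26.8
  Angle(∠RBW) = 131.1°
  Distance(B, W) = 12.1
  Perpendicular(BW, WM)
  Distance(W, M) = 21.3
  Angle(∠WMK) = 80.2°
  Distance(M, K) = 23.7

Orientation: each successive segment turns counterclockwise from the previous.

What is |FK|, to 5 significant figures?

18.449

F is at the origin; FR runs at -66.3° with length 21.5, so R = (8.6419, -19.687). ∠FRB = 79.6° gives RB at 34.100° from the x-axis; with |RB| = 26.8, B = (30.834, -4.6616). ∠RBW = 131.1° gives BW at 83.000° from the x-axis; with |BW| = 12.1, W = (32.309, 7.3482). BW ⟂ WM, so WM runs at 173.00°; with |WM| = 21.3, M = (11.167, 9.9440). ∠WMK = 80.2° gives MK at -87.200° from the x-axis; with |MK| = 23.7, K = (12.325, -13.728). Then |FK| = |K − F| = 18.449.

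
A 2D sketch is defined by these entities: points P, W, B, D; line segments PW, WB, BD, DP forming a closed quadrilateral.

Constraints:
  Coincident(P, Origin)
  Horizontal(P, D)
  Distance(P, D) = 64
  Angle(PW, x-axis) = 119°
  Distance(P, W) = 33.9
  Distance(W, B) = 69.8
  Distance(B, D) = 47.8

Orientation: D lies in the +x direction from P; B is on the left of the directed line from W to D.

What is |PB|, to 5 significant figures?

69.048

P is at the origin; P and D share the same y with |PD| = 64.0 and D in +x, so D = (64.0, 0). PW runs at 119.0° with |PW| = 33.9, so W = (-16.435, 29.650). B is determined by |WB| = 69.8 and |BD| = 47.8 together: it lies at the intersection of circle(W, 69.8) and circle(D, 47.8). With |WD| = 85.726, the foot of the radical line on WD is 57.953 from W and the perpendicular offset is √(69.8² − 57.953²) = 38.904. Taking the left-of-WD solution: B = (51.397, 46.109).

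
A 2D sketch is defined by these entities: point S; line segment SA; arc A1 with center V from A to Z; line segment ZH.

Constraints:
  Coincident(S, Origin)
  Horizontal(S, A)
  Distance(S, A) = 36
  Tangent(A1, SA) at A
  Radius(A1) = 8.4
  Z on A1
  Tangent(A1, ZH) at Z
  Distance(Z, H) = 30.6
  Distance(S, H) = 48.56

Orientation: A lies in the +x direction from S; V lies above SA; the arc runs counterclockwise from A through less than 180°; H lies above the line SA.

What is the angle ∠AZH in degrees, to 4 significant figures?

120.6°

S is at the origin; SA is horizontal with |SA| = 36.0 and A on the +x side, so A = (36.00, 0.000). Since A1 is tangent to SA there, VA ⟂ SA, so V = A + (0, 8.4) = (36.00, 8.400). Since VZ ⟂ ZH (tangency), |VH| = √(8.4² + 30.6²) = 31.73 regardless of where Z sits on A1. So H lies on both circle(S, 48.56) and circle(V, 31.73); the above-SA intersection is H = (28.59, 39.25). Z is the foot of the tangent from H: Z = (43.36, 12.45).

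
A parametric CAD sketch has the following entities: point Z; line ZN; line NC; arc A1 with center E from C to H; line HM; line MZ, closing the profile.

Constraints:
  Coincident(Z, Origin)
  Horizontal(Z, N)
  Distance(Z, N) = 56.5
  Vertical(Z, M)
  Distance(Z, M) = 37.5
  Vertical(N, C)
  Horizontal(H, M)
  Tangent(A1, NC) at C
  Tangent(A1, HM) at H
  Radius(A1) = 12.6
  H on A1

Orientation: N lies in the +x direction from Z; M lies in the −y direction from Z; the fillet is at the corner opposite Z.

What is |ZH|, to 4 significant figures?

57.74

The virtual corner opposite Z is at (56.50, -37.50). A1 meets NC tangentially, so EC is at right angles to NC and A1 meets HM tangentially, so EH is at right angles to HM, with radius 12.6, so the center E sits 12.6 in from both sides at E = (43.90, -24.90). That places the tangent points at C = (56.50, -24.90) on NC and H = (43.90, -37.50) on HM. Then |ZH| = |H − Z| = 57.74.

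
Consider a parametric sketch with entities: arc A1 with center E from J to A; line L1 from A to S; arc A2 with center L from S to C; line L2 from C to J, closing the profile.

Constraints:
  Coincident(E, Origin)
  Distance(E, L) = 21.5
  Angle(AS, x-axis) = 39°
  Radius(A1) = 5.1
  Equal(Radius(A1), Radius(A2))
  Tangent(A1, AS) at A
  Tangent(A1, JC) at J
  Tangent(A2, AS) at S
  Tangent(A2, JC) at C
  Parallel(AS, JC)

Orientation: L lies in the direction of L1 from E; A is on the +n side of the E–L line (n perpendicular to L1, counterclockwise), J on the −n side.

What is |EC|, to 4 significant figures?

22.10

The slot axis is L1's direction at 39.0°, so u = (cos 39.0°, sin 39.0°) = (0.7771, 0.6293) and n = (−sin 39.0°, cos 39.0°) = (-0.6293, 0.7771). E is at the origin and L lies 21.5 along u from E, so L = 21.5·u = (16.71, 13.53). Tangency of A1 to both parallel lines with radius 5.1 puts A and J at E ± 5.1·n: A = (-3.210, 3.963), J = (3.210, -3.963). Equal radii place S and C the same way about L: S = L + 5.1·n = (13.50, 17.49), C = L − 5.1·n = (19.92, 9.567). Then |EC| = |C − E| = 22.10.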